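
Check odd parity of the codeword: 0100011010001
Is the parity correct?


Number of 1s: 5

Yes, parity is correct (5 ones)


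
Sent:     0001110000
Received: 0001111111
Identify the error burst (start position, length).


XOR: 0000001111

Burst at position 6, length 4


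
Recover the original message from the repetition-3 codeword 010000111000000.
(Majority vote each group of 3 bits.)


Groups: 010, 000, 111, 000, 000
Majority votes: 00100

00100


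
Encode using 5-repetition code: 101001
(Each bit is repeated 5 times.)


Each bit -> 5 copies

111110000011111000000000011111


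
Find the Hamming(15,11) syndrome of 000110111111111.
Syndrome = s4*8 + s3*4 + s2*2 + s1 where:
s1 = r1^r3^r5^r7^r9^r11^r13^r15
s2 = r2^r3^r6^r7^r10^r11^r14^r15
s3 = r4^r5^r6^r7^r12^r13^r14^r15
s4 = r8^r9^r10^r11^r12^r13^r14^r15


s1=0, s2=1, s3=1, s4=0

Syndrome = 6 (error at position 6)


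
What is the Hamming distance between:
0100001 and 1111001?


XOR: 1011000
Count of 1s: 3

3


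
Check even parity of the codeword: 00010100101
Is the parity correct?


Number of 1s: 4

Yes, parity is correct (4 ones)


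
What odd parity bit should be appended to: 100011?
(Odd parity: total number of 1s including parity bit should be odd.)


Number of 1s in data: 3
Parity bit: 0

0


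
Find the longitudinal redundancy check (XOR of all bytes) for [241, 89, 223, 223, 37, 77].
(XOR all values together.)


XOR chain: 241 ^ 89 ^ 223 ^ 223 ^ 37 ^ 77 = 192

192


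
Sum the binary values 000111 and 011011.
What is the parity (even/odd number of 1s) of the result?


000111 = 7
011011 = 27
Sum = 34 = 100010
1s count = 2

even parity (2 ones in 100010)


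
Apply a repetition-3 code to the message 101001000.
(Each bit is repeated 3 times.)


Each bit -> 3 copies

111000111000000111000000000


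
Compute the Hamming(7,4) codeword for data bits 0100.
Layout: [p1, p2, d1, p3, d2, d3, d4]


Parity bits: p1=1, p2=0, p3=1

1001100


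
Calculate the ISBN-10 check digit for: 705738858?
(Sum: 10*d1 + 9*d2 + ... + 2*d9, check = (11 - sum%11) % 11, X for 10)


Weighted sum: 280
280 mod 11 = 5

Check digit: 6


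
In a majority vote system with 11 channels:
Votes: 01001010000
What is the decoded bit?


Ones: 3 out of 11
Threshold: 6

0 (3/11 voted 1)


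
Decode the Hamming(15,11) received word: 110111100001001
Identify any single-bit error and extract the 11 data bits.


Syndrome = 0: no error detected

Data: 01110001001 (no errors)


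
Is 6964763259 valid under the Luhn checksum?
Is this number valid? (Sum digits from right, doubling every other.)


Luhn sum = 48
48 mod 10 = 8

Invalid (Luhn sum mod 10 = 8)


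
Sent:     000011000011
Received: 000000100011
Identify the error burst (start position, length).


XOR: 000011100000

Burst at position 4, length 3


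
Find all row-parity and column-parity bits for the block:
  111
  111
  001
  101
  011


Row parities: 11100
Column parities: 111

Row P: 11100, Col P: 111, Corner: 1


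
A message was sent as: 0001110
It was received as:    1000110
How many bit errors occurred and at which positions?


XOR: 1001000

2 error(s) at position(s): 0, 3


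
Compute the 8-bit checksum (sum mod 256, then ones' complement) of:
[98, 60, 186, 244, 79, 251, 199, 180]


Sum = 1297 mod 256 = 17
Complement = 238

238


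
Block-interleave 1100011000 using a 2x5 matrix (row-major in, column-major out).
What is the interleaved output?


Matrix:
  11000
  11000
Read columns: 1111000000

1111000000


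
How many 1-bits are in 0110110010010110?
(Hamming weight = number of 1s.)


Counting 1s in 0110110010010110

8


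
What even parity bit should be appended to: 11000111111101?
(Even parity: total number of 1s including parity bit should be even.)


Number of 1s in data: 10
Parity bit: 0

0


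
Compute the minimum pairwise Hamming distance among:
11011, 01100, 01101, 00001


Comparing all pairs, minimum distance: 1
Can detect 0 errors, correct 0 errors

1


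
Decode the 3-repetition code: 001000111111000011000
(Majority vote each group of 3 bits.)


Groups: 001, 000, 111, 111, 000, 011, 000
Majority votes: 0011010

0011010


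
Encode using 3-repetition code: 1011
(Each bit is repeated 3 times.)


Each bit -> 3 copies

111000111111


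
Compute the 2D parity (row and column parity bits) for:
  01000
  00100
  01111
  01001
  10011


Row parities: 11001
Column parities: 11001

Row P: 11001, Col P: 11001, Corner: 1


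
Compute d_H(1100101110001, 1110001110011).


XOR: 0010100000010
Count of 1s: 3

3


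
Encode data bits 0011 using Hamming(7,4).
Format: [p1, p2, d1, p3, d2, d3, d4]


Parity bits: p1=1, p2=0, p3=0

1000011


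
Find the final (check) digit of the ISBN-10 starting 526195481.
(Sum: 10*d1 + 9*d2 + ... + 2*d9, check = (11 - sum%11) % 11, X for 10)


Weighted sum: 244
244 mod 11 = 2

Check digit: 9


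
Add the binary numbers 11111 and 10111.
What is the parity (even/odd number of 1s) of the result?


11111 = 31
10111 = 23
Sum = 54 = 110110
1s count = 4

even parity (4 ones in 110110)


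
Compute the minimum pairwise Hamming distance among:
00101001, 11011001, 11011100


Comparing all pairs, minimum distance: 2
Can detect 1 errors, correct 0 errors

2


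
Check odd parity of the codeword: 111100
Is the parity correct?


Number of 1s: 4

No, parity error (4 ones)


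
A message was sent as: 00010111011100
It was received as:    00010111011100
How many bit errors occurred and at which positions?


XOR: 00000000000000

0 errors (received matches sent)


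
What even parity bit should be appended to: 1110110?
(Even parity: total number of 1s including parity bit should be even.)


Number of 1s in data: 5
Parity bit: 1

1


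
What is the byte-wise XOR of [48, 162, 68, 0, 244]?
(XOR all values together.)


XOR chain: 48 ^ 162 ^ 68 ^ 0 ^ 244 = 34

34


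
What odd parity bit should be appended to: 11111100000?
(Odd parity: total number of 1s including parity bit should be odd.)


Number of 1s in data: 6
Parity bit: 1

1


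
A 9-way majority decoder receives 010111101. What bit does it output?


Ones: 6 out of 9
Threshold: 5

1 (6/9 voted 1)


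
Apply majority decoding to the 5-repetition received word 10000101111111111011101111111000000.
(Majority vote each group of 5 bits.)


Groups: 10000, 10111, 11111, 11011, 10111, 11110, 00000
Majority votes: 0111110

0111110


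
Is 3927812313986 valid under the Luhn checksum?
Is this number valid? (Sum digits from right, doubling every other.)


Luhn sum = 66
66 mod 10 = 6

Invalid (Luhn sum mod 10 = 6)


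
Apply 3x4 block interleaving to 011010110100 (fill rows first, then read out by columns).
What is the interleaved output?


Matrix:
  0110
  1011
  0100
Read columns: 010101110010

010101110010


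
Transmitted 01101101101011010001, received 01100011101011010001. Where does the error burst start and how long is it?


XOR: 00001110000000000000

Burst at position 4, length 3


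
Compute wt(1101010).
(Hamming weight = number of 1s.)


Counting 1s in 1101010

4


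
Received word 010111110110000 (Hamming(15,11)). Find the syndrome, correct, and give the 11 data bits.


Syndrome = 11: error at position 11

Data: 01110100000 (corrected bit 11)


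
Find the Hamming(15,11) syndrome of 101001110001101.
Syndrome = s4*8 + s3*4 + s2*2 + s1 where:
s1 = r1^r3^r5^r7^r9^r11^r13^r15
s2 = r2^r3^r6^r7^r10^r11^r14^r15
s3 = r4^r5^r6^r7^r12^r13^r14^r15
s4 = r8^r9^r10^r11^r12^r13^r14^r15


s1=1, s2=0, s3=1, s4=0

Syndrome = 5 (error at position 5)


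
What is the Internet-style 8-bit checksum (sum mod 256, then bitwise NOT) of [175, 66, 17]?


Sum = 258 mod 256 = 2
Complement = 253

253


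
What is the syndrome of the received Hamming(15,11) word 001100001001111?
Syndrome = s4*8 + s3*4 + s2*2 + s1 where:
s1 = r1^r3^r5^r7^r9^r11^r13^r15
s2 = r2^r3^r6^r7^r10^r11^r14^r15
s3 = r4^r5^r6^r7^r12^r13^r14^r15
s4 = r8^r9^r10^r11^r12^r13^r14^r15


s1=0, s2=1, s3=1, s4=1

Syndrome = 14 (error at position 14)


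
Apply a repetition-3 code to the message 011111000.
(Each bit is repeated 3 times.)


Each bit -> 3 copies

000111111111111111000000000


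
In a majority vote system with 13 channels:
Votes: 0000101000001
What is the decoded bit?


Ones: 3 out of 13
Threshold: 7

0 (3/13 voted 1)


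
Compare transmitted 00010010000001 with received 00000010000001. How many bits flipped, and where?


XOR: 00010000000000

1 error(s) at position(s): 3


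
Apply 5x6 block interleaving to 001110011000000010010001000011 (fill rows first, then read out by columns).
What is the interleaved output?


Matrix:
  001110
  011000
  000010
  010001
  000011
Read columns: 000000101011000100001010100011

000000101011000100001010100011


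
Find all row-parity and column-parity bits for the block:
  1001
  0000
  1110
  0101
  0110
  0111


Row parities: 001001
Column parities: 0011

Row P: 001001, Col P: 0011, Corner: 0


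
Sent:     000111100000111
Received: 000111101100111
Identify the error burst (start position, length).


XOR: 000000001100000

Burst at position 8, length 2


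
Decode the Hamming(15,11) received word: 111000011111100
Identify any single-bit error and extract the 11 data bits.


Syndrome = 1: error at position 1

Data: 10001111100 (corrected bit 1)


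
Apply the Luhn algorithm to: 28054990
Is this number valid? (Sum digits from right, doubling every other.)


Luhn sum = 43
43 mod 10 = 3

Invalid (Luhn sum mod 10 = 3)


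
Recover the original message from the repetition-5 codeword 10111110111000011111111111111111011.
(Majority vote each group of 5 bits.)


Groups: 10111, 11011, 10000, 11111, 11111, 11111, 11011
Majority votes: 1101111

1101111


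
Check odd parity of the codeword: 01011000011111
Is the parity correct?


Number of 1s: 8

No, parity error (8 ones)


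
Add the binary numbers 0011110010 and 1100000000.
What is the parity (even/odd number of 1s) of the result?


0011110010 = 242
1100000000 = 768
Sum = 1010 = 1111110010
1s count = 7

odd parity (7 ones in 1111110010)


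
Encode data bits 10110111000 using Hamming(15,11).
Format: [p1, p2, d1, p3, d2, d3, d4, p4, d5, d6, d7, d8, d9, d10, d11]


Parity bits: p1=1, p2=1, p3=1, p4=1

111101110111000


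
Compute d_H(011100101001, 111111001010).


XOR: 100011100011
Count of 1s: 6

6


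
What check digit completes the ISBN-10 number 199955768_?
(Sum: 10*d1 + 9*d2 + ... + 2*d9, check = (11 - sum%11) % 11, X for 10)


Weighted sum: 343
343 mod 11 = 2

Check digit: 9


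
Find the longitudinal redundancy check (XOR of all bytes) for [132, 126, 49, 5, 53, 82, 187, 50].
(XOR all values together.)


XOR chain: 132 ^ 126 ^ 49 ^ 5 ^ 53 ^ 82 ^ 187 ^ 50 = 32

32


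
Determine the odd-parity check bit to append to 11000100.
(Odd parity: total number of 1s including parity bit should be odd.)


Number of 1s in data: 3
Parity bit: 0

0


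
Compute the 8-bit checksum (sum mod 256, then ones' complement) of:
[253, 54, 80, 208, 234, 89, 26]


Sum = 944 mod 256 = 176
Complement = 79

79


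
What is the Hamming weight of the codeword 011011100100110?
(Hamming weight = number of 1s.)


Counting 1s in 011011100100110

8


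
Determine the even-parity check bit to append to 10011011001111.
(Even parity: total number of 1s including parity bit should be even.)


Number of 1s in data: 9
Parity bit: 1

1


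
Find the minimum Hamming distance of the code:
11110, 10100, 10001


Comparing all pairs, minimum distance: 2
Can detect 1 errors, correct 0 errors

2


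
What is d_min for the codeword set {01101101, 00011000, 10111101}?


Comparing all pairs, minimum distance: 3
Can detect 2 errors, correct 1 errors

3


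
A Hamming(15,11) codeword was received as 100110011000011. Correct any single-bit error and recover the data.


Syndrome = 0: no error detected

Data: 01001000011 (no errors)


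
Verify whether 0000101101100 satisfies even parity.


Number of 1s: 5

No, parity error (5 ones)


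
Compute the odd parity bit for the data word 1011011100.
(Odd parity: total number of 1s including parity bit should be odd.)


Number of 1s in data: 6
Parity bit: 1

1


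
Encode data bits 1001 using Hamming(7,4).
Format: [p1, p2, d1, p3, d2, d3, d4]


Parity bits: p1=0, p2=0, p3=1

0011001


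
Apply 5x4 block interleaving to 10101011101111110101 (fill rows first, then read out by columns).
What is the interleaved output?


Matrix:
  1010
  1011
  1011
  1111
  0101
Read columns: 11110000111111001111

11110000111111001111


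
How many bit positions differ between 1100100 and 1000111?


XOR: 0100011
Count of 1s: 3

3


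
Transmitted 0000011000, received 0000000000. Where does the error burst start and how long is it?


XOR: 0000011000

Burst at position 5, length 2


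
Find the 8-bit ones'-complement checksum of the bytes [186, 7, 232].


Sum = 425 mod 256 = 169
Complement = 86

86


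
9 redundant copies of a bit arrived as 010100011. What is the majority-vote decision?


Ones: 4 out of 9
Threshold: 5

0 (4/9 voted 1)


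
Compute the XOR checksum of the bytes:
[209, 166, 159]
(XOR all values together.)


XOR chain: 209 ^ 166 ^ 159 = 232

232


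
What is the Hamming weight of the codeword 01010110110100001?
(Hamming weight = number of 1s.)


Counting 1s in 01010110110100001

8


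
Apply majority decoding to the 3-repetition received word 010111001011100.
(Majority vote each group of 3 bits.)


Groups: 010, 111, 001, 011, 100
Majority votes: 01010

01010


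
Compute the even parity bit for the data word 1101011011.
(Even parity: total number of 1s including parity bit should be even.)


Number of 1s in data: 7
Parity bit: 1

1


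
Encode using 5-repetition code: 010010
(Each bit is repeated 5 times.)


Each bit -> 5 copies

000001111100000000001111100000


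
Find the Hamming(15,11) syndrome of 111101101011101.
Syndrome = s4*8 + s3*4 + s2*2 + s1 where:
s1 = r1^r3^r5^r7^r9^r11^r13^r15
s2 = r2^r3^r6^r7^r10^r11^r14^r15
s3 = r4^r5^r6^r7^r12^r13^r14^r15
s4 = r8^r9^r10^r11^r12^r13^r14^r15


s1=1, s2=0, s3=0, s4=1

Syndrome = 9 (error at position 9)


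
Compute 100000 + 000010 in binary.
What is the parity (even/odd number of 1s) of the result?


100000 = 32
000010 = 2
Sum = 34 = 100010
1s count = 2

even parity (2 ones in 100010)


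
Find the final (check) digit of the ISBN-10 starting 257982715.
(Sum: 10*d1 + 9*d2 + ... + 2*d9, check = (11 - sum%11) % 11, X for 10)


Weighted sum: 283
283 mod 11 = 8

Check digit: 3


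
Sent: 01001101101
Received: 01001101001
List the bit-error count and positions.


XOR: 00000000100

1 error(s) at position(s): 8


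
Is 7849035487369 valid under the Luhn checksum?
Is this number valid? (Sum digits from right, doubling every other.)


Luhn sum = 74
74 mod 10 = 4

Invalid (Luhn sum mod 10 = 4)


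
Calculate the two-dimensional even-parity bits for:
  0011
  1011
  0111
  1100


Row parities: 0110
Column parities: 0011

Row P: 0110, Col P: 0011, Corner: 0


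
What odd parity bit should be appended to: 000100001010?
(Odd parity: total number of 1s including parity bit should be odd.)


Number of 1s in data: 3
Parity bit: 0

0


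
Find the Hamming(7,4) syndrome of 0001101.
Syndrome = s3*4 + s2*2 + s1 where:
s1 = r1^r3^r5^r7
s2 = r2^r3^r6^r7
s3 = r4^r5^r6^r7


s1=0, s2=1, s3=1

Syndrome = 6 (error at position 6)


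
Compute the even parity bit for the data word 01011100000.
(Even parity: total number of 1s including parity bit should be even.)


Number of 1s in data: 4
Parity bit: 0

0


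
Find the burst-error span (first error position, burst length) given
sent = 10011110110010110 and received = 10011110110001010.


XOR: 00000000000011100

Burst at position 12, length 3


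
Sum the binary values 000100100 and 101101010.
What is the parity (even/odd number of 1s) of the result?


000100100 = 36
101101010 = 362
Sum = 398 = 110001110
1s count = 5

odd parity (5 ones in 110001110)


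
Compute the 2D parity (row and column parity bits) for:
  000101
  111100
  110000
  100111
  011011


Row parities: 00000
Column parities: 110101

Row P: 00000, Col P: 110101, Corner: 0


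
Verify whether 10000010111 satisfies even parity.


Number of 1s: 5

No, parity error (5 ones)


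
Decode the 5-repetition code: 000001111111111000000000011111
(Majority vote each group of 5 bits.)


Groups: 00000, 11111, 11111, 00000, 00000, 11111
Majority votes: 011001

011001


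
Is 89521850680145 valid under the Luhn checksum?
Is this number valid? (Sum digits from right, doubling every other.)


Luhn sum = 55
55 mod 10 = 5

Invalid (Luhn sum mod 10 = 5)


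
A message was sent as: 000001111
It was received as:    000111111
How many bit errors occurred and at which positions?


XOR: 000110000

2 error(s) at position(s): 3, 4


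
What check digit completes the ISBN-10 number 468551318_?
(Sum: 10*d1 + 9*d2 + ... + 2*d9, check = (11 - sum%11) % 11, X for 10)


Weighted sum: 259
259 mod 11 = 6

Check digit: 5


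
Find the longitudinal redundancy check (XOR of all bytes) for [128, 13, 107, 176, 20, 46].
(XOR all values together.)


XOR chain: 128 ^ 13 ^ 107 ^ 176 ^ 20 ^ 46 = 108

108


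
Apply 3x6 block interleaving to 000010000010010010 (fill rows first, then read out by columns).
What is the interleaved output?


Matrix:
  000010
  000010
  010010
Read columns: 000001000000111000

000001000000111000


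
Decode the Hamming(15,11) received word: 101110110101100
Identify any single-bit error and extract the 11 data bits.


Syndrome = 7: error at position 7

Data: 11000101100 (corrected bit 7)


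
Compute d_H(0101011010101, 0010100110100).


XOR: 0111111100001
Count of 1s: 8

8


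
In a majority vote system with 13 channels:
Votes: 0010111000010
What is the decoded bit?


Ones: 5 out of 13
Threshold: 7

0 (5/13 voted 1)


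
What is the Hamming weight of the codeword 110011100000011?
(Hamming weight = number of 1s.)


Counting 1s in 110011100000011

7


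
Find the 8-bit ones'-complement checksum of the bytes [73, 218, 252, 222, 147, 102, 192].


Sum = 1206 mod 256 = 182
Complement = 73

73


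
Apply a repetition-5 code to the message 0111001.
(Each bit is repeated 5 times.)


Each bit -> 5 copies

00000111111111111111000000000011111


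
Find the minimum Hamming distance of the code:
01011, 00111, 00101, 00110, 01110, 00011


Comparing all pairs, minimum distance: 1
Can detect 0 errors, correct 0 errors

1


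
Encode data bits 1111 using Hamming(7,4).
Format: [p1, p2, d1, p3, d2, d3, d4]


Parity bits: p1=1, p2=1, p3=1

1111111


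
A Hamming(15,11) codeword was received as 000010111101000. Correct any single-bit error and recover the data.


Syndrome = 5: error at position 5

Data: 00011101000 (corrected bit 5)


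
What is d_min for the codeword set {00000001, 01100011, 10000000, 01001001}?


Comparing all pairs, minimum distance: 2
Can detect 1 errors, correct 0 errors

2


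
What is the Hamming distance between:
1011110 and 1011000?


XOR: 0000110
Count of 1s: 2

2


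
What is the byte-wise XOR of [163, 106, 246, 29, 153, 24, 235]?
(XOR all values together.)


XOR chain: 163 ^ 106 ^ 246 ^ 29 ^ 153 ^ 24 ^ 235 = 72

72


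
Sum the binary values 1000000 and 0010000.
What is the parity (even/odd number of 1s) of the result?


1000000 = 64
0010000 = 16
Sum = 80 = 1010000
1s count = 2

even parity (2 ones in 1010000)


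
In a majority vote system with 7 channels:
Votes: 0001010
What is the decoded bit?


Ones: 2 out of 7
Threshold: 4

0 (2/7 voted 1)


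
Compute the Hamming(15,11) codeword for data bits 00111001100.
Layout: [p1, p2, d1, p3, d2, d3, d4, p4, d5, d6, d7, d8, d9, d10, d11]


Parity bits: p1=1, p2=0, p3=0, p4=1

100001111001100


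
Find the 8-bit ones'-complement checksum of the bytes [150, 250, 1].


Sum = 401 mod 256 = 145
Complement = 110

110


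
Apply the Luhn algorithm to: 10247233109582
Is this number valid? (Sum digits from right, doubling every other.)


Luhn sum = 51
51 mod 10 = 1

Invalid (Luhn sum mod 10 = 1)


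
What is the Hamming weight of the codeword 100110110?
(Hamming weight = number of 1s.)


Counting 1s in 100110110

5


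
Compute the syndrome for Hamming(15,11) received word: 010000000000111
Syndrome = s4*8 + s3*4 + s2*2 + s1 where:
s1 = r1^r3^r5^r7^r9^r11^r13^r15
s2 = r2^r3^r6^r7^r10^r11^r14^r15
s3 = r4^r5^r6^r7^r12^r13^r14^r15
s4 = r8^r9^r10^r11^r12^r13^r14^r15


s1=0, s2=1, s3=1, s4=1

Syndrome = 14 (error at position 14)


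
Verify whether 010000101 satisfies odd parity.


Number of 1s: 3

Yes, parity is correct (3 ones)


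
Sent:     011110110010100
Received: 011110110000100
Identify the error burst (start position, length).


XOR: 000000000010000

Burst at position 10, length 1


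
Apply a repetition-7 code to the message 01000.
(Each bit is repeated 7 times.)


Each bit -> 7 copies

00000001111111000000000000000000000


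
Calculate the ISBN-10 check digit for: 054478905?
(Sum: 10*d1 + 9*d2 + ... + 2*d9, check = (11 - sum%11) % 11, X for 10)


Weighted sum: 233
233 mod 11 = 2

Check digit: 9


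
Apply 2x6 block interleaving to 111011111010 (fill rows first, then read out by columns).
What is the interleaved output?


Matrix:
  111011
  111010
Read columns: 111111001110

111111001110


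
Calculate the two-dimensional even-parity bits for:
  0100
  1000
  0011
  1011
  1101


Row parities: 11011
Column parities: 1001

Row P: 11011, Col P: 1001, Corner: 0


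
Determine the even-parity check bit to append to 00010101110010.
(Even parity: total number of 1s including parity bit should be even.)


Number of 1s in data: 6
Parity bit: 0

0


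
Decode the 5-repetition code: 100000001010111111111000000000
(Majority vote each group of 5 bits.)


Groups: 10000, 00010, 10111, 11111, 10000, 00000
Majority votes: 001100

001100


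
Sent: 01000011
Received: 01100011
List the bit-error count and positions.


XOR: 00100000

1 error(s) at position(s): 2


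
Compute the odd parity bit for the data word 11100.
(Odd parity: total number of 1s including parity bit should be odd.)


Number of 1s in data: 3
Parity bit: 0

0


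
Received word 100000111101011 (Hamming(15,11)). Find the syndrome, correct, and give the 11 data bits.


Syndrome = 0: no error detected

Data: 00011101011 (no errors)


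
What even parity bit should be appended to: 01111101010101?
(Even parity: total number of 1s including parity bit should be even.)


Number of 1s in data: 9
Parity bit: 1

1


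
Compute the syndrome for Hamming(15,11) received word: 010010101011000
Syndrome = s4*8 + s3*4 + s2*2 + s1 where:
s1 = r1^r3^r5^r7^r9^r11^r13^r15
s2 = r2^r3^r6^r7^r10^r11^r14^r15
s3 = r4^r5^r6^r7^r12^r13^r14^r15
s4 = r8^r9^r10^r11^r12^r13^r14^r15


s1=0, s2=1, s3=1, s4=1

Syndrome = 14 (error at position 14)


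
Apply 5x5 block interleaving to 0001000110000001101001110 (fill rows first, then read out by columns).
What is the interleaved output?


Matrix:
  00010
  00110
  00000
  11010
  01110
Read columns: 0001000011010011101100000

0001000011010011101100000


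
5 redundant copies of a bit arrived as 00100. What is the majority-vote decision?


Ones: 1 out of 5
Threshold: 3

0 (1/5 voted 1)


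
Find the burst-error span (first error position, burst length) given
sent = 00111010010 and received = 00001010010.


XOR: 00110000000

Burst at position 2, length 2


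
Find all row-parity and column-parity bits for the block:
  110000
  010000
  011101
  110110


Row parities: 0100
Column parities: 001011

Row P: 0100, Col P: 001011, Corner: 1


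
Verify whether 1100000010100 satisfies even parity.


Number of 1s: 4

Yes, parity is correct (4 ones)


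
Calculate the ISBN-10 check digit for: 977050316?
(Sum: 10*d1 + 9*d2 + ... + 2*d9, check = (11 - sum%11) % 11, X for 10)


Weighted sum: 266
266 mod 11 = 2

Check digit: 9


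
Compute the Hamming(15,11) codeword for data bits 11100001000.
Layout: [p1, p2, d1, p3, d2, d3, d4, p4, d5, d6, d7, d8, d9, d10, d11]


Parity bits: p1=0, p2=0, p3=1, p4=1

001111010001000


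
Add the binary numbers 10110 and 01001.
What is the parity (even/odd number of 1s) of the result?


10110 = 22
01001 = 9
Sum = 31 = 11111
1s count = 5

odd parity (5 ones in 11111)


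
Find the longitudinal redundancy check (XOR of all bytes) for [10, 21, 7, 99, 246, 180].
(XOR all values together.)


XOR chain: 10 ^ 21 ^ 7 ^ 99 ^ 246 ^ 180 = 57

57


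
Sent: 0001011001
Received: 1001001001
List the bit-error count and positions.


XOR: 1000010000

2 error(s) at position(s): 0, 5


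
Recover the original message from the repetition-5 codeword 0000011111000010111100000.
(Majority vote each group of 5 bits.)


Groups: 00000, 11111, 00001, 01111, 00000
Majority votes: 01010

01010


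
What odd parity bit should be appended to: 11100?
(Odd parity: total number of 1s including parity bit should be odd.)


Number of 1s in data: 3
Parity bit: 0

0


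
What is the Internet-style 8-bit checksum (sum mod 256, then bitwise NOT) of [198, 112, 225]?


Sum = 535 mod 256 = 23
Complement = 232

232


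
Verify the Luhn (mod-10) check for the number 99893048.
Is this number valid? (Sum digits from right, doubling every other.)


Luhn sum = 56
56 mod 10 = 6

Invalid (Luhn sum mod 10 = 6)


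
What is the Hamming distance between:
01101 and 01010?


XOR: 00111
Count of 1s: 3

3


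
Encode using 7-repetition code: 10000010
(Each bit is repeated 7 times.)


Each bit -> 7 copies

11111110000000000000000000000000000000000011111110000000


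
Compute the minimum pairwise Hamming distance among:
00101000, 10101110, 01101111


Comparing all pairs, minimum distance: 3
Can detect 2 errors, correct 1 errors

3


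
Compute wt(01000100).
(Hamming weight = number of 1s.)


Counting 1s in 01000100

2


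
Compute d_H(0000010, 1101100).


XOR: 1101110
Count of 1s: 5

5


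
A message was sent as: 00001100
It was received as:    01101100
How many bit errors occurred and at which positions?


XOR: 01100000

2 error(s) at position(s): 1, 2


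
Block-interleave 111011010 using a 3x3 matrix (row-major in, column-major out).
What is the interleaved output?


Matrix:
  111
  011
  010
Read columns: 100111110

100111110


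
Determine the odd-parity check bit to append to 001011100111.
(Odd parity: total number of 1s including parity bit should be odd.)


Number of 1s in data: 7
Parity bit: 0

0


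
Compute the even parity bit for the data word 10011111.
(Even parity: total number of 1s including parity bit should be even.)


Number of 1s in data: 6
Parity bit: 0

0


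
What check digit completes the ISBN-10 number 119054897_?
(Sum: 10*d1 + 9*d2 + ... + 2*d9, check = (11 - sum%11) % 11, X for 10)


Weighted sum: 214
214 mod 11 = 5

Check digit: 6


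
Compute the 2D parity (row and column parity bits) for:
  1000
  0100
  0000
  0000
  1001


Row parities: 11000
Column parities: 0101

Row P: 11000, Col P: 0101, Corner: 0


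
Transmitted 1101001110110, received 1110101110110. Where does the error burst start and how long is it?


XOR: 0011100000000

Burst at position 2, length 3


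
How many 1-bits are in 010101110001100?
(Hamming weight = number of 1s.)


Counting 1s in 010101110001100

7


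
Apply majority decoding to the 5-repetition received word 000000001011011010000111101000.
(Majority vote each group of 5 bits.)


Groups: 00000, 00010, 11011, 01000, 01111, 01000
Majority votes: 001010

001010


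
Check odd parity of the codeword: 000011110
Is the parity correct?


Number of 1s: 4

No, parity error (4 ones)


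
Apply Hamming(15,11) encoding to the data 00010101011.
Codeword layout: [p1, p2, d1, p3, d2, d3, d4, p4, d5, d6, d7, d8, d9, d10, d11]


Parity bits: p1=0, p2=0, p3=0, p4=0

000000100101011


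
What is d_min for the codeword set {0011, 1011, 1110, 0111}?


Comparing all pairs, minimum distance: 1
Can detect 0 errors, correct 0 errors

1


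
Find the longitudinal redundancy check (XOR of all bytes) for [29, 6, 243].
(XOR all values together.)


XOR chain: 29 ^ 6 ^ 243 = 232

232


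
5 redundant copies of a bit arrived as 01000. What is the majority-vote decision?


Ones: 1 out of 5
Threshold: 3

0 (1/5 voted 1)


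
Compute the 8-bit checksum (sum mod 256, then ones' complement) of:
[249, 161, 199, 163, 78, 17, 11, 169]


Sum = 1047 mod 256 = 23
Complement = 232

232


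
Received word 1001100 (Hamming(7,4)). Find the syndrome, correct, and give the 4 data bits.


Syndrome = 0: no error detected

Data: 0100 (no errors)


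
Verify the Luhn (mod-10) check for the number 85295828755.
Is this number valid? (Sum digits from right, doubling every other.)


Luhn sum = 54
54 mod 10 = 4

Invalid (Luhn sum mod 10 = 4)


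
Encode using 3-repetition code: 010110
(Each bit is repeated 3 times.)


Each bit -> 3 copies

000111000111111000


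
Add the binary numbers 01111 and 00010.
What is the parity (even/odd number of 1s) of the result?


01111 = 15
00010 = 2
Sum = 17 = 10001
1s count = 2

even parity (2 ones in 10001)


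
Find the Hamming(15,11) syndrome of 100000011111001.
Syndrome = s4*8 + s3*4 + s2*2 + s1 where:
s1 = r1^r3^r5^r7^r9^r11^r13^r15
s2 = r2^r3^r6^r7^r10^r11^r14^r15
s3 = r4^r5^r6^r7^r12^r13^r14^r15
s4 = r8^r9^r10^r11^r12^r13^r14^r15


s1=0, s2=1, s3=0, s4=0

Syndrome = 2 (error at position 2)


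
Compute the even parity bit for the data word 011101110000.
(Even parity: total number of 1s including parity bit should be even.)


Number of 1s in data: 6
Parity bit: 0

0


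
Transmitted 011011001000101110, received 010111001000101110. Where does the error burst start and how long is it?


XOR: 001100000000000000

Burst at position 2, length 2


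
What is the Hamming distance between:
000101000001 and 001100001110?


XOR: 001001001111
Count of 1s: 6

6


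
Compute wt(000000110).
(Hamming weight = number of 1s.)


Counting 1s in 000000110

2


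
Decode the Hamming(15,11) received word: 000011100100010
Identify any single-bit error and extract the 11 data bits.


Syndrome = 0: no error detected

Data: 01110100010 (no errors)


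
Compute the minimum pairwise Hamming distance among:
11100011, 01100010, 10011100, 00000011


Comparing all pairs, minimum distance: 2
Can detect 1 errors, correct 0 errors

2


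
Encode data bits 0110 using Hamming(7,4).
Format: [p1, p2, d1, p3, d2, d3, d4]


Parity bits: p1=1, p2=1, p3=0

1100110


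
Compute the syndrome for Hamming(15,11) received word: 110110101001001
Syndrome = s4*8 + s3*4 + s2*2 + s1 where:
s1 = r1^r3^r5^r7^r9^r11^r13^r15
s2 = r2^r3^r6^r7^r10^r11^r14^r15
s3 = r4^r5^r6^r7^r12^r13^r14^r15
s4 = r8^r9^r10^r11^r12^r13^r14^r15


s1=1, s2=1, s3=1, s4=1

Syndrome = 15 (error at position 15)


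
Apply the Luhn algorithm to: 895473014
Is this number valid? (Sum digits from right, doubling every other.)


Luhn sum = 49
49 mod 10 = 9

Invalid (Luhn sum mod 10 = 9)


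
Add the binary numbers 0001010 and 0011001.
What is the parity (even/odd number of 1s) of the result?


0001010 = 10
0011001 = 25
Sum = 35 = 100011
1s count = 3

odd parity (3 ones in 100011)


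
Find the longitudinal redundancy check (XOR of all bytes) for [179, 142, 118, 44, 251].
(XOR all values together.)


XOR chain: 179 ^ 142 ^ 118 ^ 44 ^ 251 = 156

156


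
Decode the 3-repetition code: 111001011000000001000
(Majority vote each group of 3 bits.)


Groups: 111, 001, 011, 000, 000, 001, 000
Majority votes: 1010000

1010000


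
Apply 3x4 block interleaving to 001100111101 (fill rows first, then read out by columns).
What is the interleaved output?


Matrix:
  0011
  0011
  1101
Read columns: 001001110111

001001110111


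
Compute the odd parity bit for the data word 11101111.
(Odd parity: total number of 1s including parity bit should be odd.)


Number of 1s in data: 7
Parity bit: 0

0


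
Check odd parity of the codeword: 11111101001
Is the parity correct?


Number of 1s: 8

No, parity error (8 ones)


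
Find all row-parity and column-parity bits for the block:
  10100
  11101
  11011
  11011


Row parities: 0000
Column parities: 01001

Row P: 0000, Col P: 01001, Corner: 0


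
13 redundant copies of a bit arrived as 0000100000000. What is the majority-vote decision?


Ones: 1 out of 13
Threshold: 7

0 (1/13 voted 1)


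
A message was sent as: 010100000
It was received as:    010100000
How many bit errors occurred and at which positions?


XOR: 000000000

0 errors (received matches sent)


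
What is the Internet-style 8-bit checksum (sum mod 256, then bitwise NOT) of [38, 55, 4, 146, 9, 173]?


Sum = 425 mod 256 = 169
Complement = 86

86


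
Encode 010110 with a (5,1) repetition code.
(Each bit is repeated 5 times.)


Each bit -> 5 copies

000001111100000111111111100000


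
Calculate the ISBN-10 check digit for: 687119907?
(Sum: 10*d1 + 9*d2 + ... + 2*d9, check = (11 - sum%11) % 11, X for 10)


Weighted sum: 296
296 mod 11 = 10

Check digit: 1


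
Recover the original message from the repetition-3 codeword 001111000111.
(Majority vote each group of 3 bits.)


Groups: 001, 111, 000, 111
Majority votes: 0101

0101


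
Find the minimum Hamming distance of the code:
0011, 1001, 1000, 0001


Comparing all pairs, minimum distance: 1
Can detect 0 errors, correct 0 errors

1


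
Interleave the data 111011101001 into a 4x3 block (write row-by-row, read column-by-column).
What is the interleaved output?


Matrix:
  111
  011
  101
  001
Read columns: 101011001111

101011001111


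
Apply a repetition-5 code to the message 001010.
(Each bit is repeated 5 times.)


Each bit -> 5 copies

000000000011111000001111100000


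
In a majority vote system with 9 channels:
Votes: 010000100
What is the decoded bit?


Ones: 2 out of 9
Threshold: 5

0 (2/9 voted 1)


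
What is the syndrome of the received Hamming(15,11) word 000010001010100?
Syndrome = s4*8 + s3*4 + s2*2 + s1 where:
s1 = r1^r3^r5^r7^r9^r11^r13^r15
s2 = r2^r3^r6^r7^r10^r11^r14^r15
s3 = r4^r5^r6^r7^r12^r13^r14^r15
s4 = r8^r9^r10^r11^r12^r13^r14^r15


s1=0, s2=1, s3=0, s4=1

Syndrome = 10 (error at position 10)


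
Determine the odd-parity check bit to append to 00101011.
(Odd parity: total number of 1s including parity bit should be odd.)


Number of 1s in data: 4
Parity bit: 1

1


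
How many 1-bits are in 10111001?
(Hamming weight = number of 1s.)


Counting 1s in 10111001

5


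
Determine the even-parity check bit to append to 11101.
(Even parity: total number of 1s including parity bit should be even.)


Number of 1s in data: 4
Parity bit: 0

0


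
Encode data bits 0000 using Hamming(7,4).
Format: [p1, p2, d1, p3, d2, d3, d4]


Parity bits: p1=0, p2=0, p3=0

0000000


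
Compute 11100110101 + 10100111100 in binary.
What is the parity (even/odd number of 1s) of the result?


11100110101 = 1845
10100111100 = 1340
Sum = 3185 = 110001110001
1s count = 6

even parity (6 ones in 110001110001)


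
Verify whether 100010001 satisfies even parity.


Number of 1s: 3

No, parity error (3 ones)


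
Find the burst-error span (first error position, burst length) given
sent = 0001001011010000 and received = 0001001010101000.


XOR: 0000000001111000

Burst at position 9, length 4


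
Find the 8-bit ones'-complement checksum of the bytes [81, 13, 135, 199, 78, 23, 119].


Sum = 648 mod 256 = 136
Complement = 119

119


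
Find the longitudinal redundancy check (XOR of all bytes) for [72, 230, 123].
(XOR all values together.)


XOR chain: 72 ^ 230 ^ 123 = 213

213


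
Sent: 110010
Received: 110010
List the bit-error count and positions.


XOR: 000000

0 errors (received matches sent)


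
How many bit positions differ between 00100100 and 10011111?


XOR: 10111011
Count of 1s: 6

6


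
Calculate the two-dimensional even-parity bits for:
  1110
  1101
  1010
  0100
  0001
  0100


Row parities: 110111
Column parities: 1000

Row P: 110111, Col P: 1000, Corner: 1


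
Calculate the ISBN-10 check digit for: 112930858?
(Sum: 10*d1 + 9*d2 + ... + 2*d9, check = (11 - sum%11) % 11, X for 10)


Weighted sum: 179
179 mod 11 = 3

Check digit: 8


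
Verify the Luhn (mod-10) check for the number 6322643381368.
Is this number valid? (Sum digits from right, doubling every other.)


Luhn sum = 65
65 mod 10 = 5

Invalid (Luhn sum mod 10 = 5)


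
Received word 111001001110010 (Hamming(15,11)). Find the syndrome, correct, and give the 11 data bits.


Syndrome = 0: no error detected

Data: 10101110010 (no errors)


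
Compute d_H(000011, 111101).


XOR: 111110
Count of 1s: 5

5


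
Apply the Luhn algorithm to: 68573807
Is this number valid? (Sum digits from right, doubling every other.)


Luhn sum = 40
40 mod 10 = 0

Valid (Luhn sum mod 10 = 0)


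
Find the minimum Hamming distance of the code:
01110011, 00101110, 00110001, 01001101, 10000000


Comparing all pairs, minimum distance: 2
Can detect 1 errors, correct 0 errors

2


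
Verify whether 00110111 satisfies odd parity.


Number of 1s: 5

Yes, parity is correct (5 ones)


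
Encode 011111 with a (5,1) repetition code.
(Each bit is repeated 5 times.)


Each bit -> 5 copies

000001111111111111111111111111


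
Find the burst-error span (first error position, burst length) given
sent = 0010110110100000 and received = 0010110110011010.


XOR: 0000000000111010

Burst at position 10, length 5


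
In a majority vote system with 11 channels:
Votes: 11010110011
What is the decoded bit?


Ones: 7 out of 11
Threshold: 6

1 (7/11 voted 1)


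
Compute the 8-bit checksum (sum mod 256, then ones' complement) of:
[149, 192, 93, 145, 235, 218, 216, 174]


Sum = 1422 mod 256 = 142
Complement = 113

113


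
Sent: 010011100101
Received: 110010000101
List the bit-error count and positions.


XOR: 100001100000

3 error(s) at position(s): 0, 5, 6


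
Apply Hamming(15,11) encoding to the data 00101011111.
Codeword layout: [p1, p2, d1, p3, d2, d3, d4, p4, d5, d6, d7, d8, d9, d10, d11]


Parity bits: p1=0, p2=0, p3=1, p4=0

000101001011111


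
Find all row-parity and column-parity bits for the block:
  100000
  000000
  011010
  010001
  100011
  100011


Row parities: 101011
Column parities: 101011

Row P: 101011, Col P: 101011, Corner: 0


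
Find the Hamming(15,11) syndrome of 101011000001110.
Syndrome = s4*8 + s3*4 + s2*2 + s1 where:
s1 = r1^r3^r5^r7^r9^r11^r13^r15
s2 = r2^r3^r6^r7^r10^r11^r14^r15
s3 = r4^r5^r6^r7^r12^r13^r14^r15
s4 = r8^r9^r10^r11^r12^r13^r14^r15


s1=0, s2=1, s3=1, s4=1

Syndrome = 14 (error at position 14)


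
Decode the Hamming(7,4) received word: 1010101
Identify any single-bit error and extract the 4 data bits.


Syndrome = 0: no error detected

Data: 1101 (no errors)


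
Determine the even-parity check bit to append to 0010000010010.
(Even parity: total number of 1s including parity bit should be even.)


Number of 1s in data: 3
Parity bit: 1

1
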